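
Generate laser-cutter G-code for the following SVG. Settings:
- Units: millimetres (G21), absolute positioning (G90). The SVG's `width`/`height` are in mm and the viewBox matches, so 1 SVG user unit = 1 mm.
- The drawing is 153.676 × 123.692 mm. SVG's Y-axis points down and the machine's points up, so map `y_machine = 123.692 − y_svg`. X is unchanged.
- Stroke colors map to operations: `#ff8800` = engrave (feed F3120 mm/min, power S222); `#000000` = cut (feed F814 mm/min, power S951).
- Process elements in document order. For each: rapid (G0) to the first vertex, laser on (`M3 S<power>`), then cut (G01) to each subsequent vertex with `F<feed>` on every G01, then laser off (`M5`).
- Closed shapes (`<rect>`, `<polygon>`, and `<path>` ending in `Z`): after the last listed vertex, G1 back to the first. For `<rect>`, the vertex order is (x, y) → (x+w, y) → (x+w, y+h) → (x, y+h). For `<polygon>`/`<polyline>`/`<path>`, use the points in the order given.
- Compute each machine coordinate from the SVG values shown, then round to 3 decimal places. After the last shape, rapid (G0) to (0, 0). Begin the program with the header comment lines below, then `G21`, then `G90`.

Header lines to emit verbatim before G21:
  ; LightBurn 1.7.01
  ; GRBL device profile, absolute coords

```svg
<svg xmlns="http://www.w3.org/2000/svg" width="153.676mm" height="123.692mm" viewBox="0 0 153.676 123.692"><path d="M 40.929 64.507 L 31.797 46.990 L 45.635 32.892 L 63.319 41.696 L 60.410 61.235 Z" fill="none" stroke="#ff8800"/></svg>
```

viewBox `0 0 153.676 123.692` with mm width/height → 1 unit = 1 mm. Flip: y_m = 123.692 − y_svg.

**Shape 1** — `<path>` regular polygon, stroke `#ff8800` → engrave (S222, F3120). Machine vertices: (40.929,59.185) → (31.797,76.702) → (45.635,90.800) → (63.319,81.996) → (60.410,62.457) → (40.929,59.185). Closed: final G1 returns to the first vertex.

; LightBurn 1.7.01
; GRBL device profile, absolute coords
G21
G90
G0 X40.929 Y59.185
M3 S222
G01 X31.797 Y76.702 F3120
G01 X45.635 Y90.800 F3120
G01 X63.319 Y81.996 F3120
G01 X60.410 Y62.457 F3120
G01 X40.929 Y59.185 F3120
M5
G0 X0.000 Y0.000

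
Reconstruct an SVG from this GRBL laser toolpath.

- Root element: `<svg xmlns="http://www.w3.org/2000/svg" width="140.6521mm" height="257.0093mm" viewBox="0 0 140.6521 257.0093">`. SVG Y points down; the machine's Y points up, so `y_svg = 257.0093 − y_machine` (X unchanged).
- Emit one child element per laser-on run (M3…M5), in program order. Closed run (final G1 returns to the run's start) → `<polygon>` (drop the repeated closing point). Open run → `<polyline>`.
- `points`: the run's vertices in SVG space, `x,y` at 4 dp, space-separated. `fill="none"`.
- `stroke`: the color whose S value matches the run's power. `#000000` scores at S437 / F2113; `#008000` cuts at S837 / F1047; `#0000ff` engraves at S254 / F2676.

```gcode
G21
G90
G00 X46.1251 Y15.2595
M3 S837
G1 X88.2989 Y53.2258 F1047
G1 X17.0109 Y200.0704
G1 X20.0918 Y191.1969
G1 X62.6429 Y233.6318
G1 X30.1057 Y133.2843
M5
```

y_svg = 257.0093 − y_m. Every run uses S837, so all elements get stroke `#008000` (cut).

[1] open run; points: 46.1251,241.7498 88.2989,203.7835 17.0109,56.9389 20.0918,65.8124 62.6429,23.3775 30.1057,123.7250

<svg xmlns="http://www.w3.org/2000/svg" width="140.6521mm" height="257.0093mm" viewBox="0 0 140.6521 257.0093">
  <polyline points="46.1251,241.7498 88.2989,203.7835 17.0109,56.9389 20.0918,65.8124 62.6429,23.3775 30.1057,123.7250" fill="none" stroke="#008000"/>
</svg>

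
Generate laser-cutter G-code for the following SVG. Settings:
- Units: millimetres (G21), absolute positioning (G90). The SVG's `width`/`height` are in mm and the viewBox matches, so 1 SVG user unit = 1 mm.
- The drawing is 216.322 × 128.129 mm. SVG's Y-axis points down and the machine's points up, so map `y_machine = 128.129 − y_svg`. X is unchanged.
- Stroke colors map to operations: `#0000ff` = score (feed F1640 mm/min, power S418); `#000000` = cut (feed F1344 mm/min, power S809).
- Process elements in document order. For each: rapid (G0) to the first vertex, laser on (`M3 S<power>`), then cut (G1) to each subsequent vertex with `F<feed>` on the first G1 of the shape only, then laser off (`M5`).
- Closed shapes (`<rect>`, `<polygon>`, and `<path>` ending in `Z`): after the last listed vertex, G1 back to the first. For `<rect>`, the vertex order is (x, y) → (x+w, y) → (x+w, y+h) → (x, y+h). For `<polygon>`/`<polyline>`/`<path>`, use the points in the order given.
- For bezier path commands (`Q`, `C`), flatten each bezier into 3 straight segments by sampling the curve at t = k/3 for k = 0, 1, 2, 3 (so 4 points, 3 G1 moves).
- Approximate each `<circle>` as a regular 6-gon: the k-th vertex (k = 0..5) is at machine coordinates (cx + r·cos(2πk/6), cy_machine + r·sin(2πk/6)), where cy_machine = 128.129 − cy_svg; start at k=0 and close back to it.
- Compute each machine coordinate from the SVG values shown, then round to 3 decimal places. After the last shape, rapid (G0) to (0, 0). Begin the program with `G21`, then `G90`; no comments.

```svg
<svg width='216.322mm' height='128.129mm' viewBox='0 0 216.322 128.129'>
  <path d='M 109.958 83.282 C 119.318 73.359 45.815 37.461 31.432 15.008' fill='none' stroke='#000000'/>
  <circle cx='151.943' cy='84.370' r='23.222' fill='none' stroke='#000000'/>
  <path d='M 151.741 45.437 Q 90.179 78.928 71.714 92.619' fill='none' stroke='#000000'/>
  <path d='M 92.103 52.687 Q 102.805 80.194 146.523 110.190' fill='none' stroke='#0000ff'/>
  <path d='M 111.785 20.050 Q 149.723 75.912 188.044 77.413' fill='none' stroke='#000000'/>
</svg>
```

G21
G90
G0 X109.958 Y44.847
M3 S809
G1 X96.956 Y61.968 F1344
G1 X60.263 Y87.646
G1 X31.432 Y113.121
M5
G0 X175.165 Y43.759
M3 S809
G1 X163.554 Y63.870 F1344
G1 X140.332 Y63.870
G1 X128.721 Y43.759
G1 X140.332 Y23.648
G1 X163.554 Y23.648
G1 X175.165 Y43.759
M5
G0 X151.741 Y82.692
M3 S809
G1 X115.488 Y62.565 F1344
G1 X88.813 Y46.837
G1 X71.714 Y35.510
M5
G0 X92.103 Y75.442
M3 S418
G1 X102.906 Y56.827 F1640
G1 X121.046 Y37.660
G1 X146.523 Y17.939
M5
G0 X111.785 Y108.079
M3 S809
G1 X137.120 Y76.878 F1344
G1 X162.539 Y57.757
G1 X188.044 Y50.716
M5
G0 X0.000 Y0.000

Since the viewBox matches the mm dimensions, user units are millimetres directly. The only transform is the Y-flip y_m = 128.129 − y_svg.

Shape 1 is a cubic bezier drawn with `<path>`. Its stroke #000000 means cut at S809, F1344. After flipping Y the toolpath is (109.958,44.847) → (96.956,61.968) → (60.263,87.646) → (31.432,113.121).

Shape 2 is a circle drawn with `<circle>`. Its stroke #000000 means cut at S809, F1344. After flipping Y the toolpath is (175.165,43.759) → (163.554,63.870) → (140.332,63.870) → (128.721,43.759) → (140.332,23.648) → (163.554,23.648) → (175.165,43.759), returning to the start.

Shape 3 is a quadratic bezier drawn with `<path>`. Its stroke #000000 means cut at S809, F1344. After flipping Y the toolpath is (151.741,82.692) → (115.488,62.565) → (88.813,46.837) → (71.714,35.510).

Shape 4 is a quadratic bezier drawn with `<path>`. Its stroke #0000ff means score at S418, F1640. After flipping Y the toolpath is (92.103,75.442) → (102.906,56.827) → (121.046,37.660) → (146.523,17.939).

Shape 5 is a quadratic bezier drawn with `<path>`. Its stroke #000000 means cut at S809, F1344. After flipping Y the toolpath is (111.785,108.079) → (137.120,76.878) → (162.539,57.757) → (188.044,50.716).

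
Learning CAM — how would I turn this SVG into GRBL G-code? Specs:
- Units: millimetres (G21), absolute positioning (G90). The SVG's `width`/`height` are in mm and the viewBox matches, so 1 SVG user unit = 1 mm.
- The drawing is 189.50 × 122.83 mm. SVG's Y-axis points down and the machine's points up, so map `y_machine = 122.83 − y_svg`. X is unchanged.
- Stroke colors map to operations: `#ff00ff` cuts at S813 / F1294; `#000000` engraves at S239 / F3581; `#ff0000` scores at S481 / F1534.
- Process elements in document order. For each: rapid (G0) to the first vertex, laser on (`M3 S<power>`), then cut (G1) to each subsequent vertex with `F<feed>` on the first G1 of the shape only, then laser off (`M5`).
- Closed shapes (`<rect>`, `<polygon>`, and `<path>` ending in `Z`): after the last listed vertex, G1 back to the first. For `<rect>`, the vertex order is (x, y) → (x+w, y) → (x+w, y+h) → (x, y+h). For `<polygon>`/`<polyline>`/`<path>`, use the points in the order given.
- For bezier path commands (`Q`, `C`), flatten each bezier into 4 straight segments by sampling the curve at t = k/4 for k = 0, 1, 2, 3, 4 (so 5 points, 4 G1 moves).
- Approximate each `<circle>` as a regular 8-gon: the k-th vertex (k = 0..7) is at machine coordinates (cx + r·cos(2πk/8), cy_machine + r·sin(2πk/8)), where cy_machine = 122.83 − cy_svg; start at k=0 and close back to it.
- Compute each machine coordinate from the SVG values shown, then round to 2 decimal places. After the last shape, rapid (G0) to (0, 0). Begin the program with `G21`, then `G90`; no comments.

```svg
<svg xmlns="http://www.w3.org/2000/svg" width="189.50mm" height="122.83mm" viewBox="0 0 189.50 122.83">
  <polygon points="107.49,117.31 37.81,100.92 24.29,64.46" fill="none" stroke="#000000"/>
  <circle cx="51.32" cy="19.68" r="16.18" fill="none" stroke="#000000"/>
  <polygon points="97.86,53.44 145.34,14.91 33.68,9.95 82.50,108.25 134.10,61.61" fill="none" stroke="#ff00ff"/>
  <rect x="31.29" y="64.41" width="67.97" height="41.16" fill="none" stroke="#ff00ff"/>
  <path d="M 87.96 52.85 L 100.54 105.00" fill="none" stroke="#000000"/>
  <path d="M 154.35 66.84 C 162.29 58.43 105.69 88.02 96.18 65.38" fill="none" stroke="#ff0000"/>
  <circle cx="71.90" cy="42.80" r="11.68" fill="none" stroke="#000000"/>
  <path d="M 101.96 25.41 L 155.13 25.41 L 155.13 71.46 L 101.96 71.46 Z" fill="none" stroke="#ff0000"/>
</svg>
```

G21
G90
G0 X107.49 Y5.52
M3 S239
G1 X37.81 Y21.91 F3581
G1 X24.29 Y58.37
G1 X107.49 Y5.52
M5
G0 X67.50 Y103.15
M3 S239
G1 X62.76 Y114.59 F3581
G1 X51.32 Y119.33
G1 X39.88 Y114.59
G1 X35.14 Y103.15
G1 X39.88 Y91.71
G1 X51.32 Y86.97
G1 X62.76 Y91.71
G1 X67.50 Y103.15
M5
G0 X97.86 Y69.39
M3 S813
G1 X145.34 Y107.92 F1294
G1 X33.68 Y112.88
G1 X82.50 Y14.58
G1 X134.10 Y61.22
G1 X97.86 Y69.39
M5
G0 X31.29 Y58.42
M3 S813
G1 X99.26 Y58.42 F1294
G1 X99.26 Y17.26
G1 X31.29 Y17.26
G1 X31.29 Y58.42
M5
G0 X87.96 Y69.98
M3 S239
G1 X100.54 Y17.83 F3581
M5
G0 X154.35 Y55.99
M3 S481
G1 X149.95 Y56.58 F1534
G1 X131.81 Y51.38
G1 X110.40 Y48.85
G1 X96.18 Y57.45
M5
G0 X83.58 Y80.03
M3 S239
G1 X80.16 Y88.29 F3581
G1 X71.90 Y91.71
G1 X63.64 Y88.29
G1 X60.22 Y80.03
G1 X63.64 Y71.77
G1 X71.90 Y68.35
G1 X80.16 Y71.77
G1 X83.58 Y80.03
M5
G0 X101.96 Y97.42
M3 S481
G1 X155.13 Y97.42 F1534
G1 X155.13 Y51.37
G1 X101.96 Y51.37
G1 X101.96 Y97.42
M5
G0 X0.00 Y0.00

viewBox `0 0 189.50 122.83` with mm width/height → 1 unit = 1 mm. Flip: y_m = 122.83 − y_svg.

**Shape 1** — `<polygon>` closed polygon, stroke `#000000` → engrave (S239, F3581). Machine vertices: (107.49,5.52) → (37.81,21.91) → (24.29,58.37) → (107.49,5.52). Closed: final G1 returns to the first vertex.

**Shape 2** — `<circle>` circle, stroke `#000000` → engrave (S239, F3581). Machine vertices: (67.50,103.15) → (62.76,114.59) → (51.32,119.33) → (39.88,114.59) → (35.14,103.15) → (39.88,91.71) → (51.32,86.97) → (62.76,91.71) → (67.50,103.15). Closed: final G1 returns to the first vertex.

**Shape 3** — `<polygon>` closed polygon, stroke `#ff00ff` → cut (S813, F1294). Machine vertices: (97.86,69.39) → (145.34,107.92) → (33.68,112.88) → (82.50,14.58) → (134.10,61.22) → (97.86,69.39). Closed: final G1 returns to the first vertex.

**Shape 4** — `<rect>` rectangle, stroke `#ff00ff` → cut (S813, F1294). Machine vertices: (31.29,58.42) → (99.26,58.42) → (99.26,17.26) → (31.29,17.26) → (31.29,58.42). Closed: final G1 returns to the first vertex.

**Shape 5** — `<path>` line segment, stroke `#000000` → engrave (S239, F3581). Machine vertices: (87.96,69.98) → (100.54,17.83). Open path.

**Shape 6** — `<path>` cubic bezier, stroke `#ff0000` → score (S481, F1534). Control points (SVG): P0=(154.35,66.84), P1=(162.29,58.43), P2=(105.69,88.02), P3=(96.18,65.38); sampled at t=k/4. Machine vertices: (154.35,55.99) → (149.95,56.58) → (131.81,51.38) → (110.40,48.85) → (96.18,57.45). Open path.

**Shape 7** — `<circle>` circle, stroke `#000000` → engrave (S239, F3581). Machine vertices: (83.58,80.03) → (80.16,88.29) → (71.90,91.71) → (63.64,88.29) → (60.22,80.03) → (63.64,71.77) → (71.90,68.35) → (80.16,71.77) → (83.58,80.03). Closed: final G1 returns to the first vertex.

**Shape 8** — `<path>` rectangle, stroke `#ff0000` → score (S481, F1534). Machine vertices: (101.96,97.42) → (155.13,97.42) → (155.13,51.37) → (101.96,51.37) → (101.96,97.42). Closed: final G1 returns to the first vertex.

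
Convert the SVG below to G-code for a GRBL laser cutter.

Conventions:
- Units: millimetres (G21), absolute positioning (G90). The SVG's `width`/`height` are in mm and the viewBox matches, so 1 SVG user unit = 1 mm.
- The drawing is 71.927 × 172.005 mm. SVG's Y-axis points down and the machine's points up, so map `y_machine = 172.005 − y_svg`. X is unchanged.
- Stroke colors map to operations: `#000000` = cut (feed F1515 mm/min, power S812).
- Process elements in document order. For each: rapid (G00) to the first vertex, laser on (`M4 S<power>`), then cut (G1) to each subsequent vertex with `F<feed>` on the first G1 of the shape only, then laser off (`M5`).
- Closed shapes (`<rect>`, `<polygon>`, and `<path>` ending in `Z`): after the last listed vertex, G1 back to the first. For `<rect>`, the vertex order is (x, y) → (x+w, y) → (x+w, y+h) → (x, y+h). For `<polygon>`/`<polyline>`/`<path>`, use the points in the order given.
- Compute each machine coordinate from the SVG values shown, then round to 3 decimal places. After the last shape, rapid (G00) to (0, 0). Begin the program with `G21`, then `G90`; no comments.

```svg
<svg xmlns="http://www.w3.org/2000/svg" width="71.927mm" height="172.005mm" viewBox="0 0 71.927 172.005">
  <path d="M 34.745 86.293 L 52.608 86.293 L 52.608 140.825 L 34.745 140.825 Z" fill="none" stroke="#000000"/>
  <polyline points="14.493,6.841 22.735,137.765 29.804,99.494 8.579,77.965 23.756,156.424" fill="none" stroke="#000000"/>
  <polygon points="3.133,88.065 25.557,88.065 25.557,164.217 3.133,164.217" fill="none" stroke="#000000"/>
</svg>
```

G21
G90
G00 X34.745 Y85.712
M4 S812
G1 X52.608 Y85.712 F1515
G1 X52.608 Y31.180
G1 X34.745 Y31.180
G1 X34.745 Y85.712
M5
G00 X14.493 Y165.164
M4 S812
G1 X22.735 Y34.240 F1515
G1 X29.804 Y72.511
G1 X8.579 Y94.040
G1 X23.756 Y15.581
M5
G00 X3.133 Y83.940
M4 S812
G1 X25.557 Y83.940 F1515
G1 X25.557 Y7.788
G1 X3.133 Y7.788
G1 X3.133 Y83.940
M5
G00 X0.000 Y0.000

1 u = 1 mm; y_m = 172.005 − y.

[1] `<path>` rectangle, #000000→cut S812 F1515: (34.745,85.712) → (52.608,85.712) → (52.608,31.180) → (34.745,31.180) → (34.745,85.712) (closed)

[2] `<polyline>` open polyline, #000000→cut S812 F1515: (14.493,165.164) → (22.735,34.240) → (29.804,72.511) → (8.579,94.040) → (23.756,15.581)

[3] `<polygon>` rectangle, #000000→cut S812 F1515: (3.133,83.940) → (25.557,83.940) → (25.557,7.788) → (3.133,7.788) → (3.133,83.940) (closed)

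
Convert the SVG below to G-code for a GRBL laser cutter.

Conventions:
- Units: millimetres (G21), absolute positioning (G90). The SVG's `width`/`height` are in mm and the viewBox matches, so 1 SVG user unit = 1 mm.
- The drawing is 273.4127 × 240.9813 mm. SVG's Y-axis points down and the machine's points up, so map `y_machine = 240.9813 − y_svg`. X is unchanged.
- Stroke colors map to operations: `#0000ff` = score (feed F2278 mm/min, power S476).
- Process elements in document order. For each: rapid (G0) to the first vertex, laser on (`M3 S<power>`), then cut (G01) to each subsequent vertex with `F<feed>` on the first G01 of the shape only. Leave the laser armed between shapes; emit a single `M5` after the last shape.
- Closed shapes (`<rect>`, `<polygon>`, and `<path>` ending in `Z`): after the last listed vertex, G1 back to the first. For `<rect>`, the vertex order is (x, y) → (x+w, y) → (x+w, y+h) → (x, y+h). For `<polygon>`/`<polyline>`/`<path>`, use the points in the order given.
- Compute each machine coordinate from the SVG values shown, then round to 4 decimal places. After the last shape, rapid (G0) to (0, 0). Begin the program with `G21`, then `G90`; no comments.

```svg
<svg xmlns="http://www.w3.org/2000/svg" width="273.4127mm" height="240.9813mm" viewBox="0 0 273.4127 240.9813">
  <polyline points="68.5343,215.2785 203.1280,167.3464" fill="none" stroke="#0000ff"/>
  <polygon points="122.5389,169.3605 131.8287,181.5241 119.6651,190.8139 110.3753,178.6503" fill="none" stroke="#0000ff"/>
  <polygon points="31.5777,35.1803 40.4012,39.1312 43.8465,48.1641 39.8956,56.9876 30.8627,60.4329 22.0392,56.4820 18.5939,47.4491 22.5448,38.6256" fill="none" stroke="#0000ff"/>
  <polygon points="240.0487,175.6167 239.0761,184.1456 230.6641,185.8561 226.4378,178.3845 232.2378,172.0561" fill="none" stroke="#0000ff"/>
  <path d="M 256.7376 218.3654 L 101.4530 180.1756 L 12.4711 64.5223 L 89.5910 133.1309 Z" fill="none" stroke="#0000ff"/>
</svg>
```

G21
G90
G0 X68.5343 Y25.7028
M3 S476
G01 X203.1280 Y73.6349 F2278
G0 X122.5389 Y71.6208
M3 S476
G01 X131.8287 Y59.4572 F2278
G01 X119.6651 Y50.1674
G01 X110.3753 Y62.3310
G01 X122.5389 Y71.6208
G0 X31.5777 Y205.8010
M3 S476
G01 X40.4012 Y201.8501 F2278
G01 X43.8465 Y192.8172
G01 X39.8956 Y183.9937
G01 X30.8627 Y180.5484
G01 X22.0392 Y184.4993
G01 X18.5939 Y193.5322
G01 X22.5448 Y202.3557
G01 X31.5777 Y205.8010
G0 X240.0487 Y65.3646
M3 S476
G01 X239.0761 Y56.8357 F2278
G01 X230.6641 Y55.1252
G01 X226.4378 Y62.5968
G01 X232.2378 Y68.9252
G01 X240.0487 Y65.3646
G0 X256.7376 Y22.6159
M3 S476
G01 X101.4530 Y60.8057 F2278
G01 X12.4711 Y176.4590
G01 X89.5910 Y107.8504
G01 X256.7376 Y22.6159
M5
G0 X0.0000 Y0.0000

Since the viewBox matches the mm dimensions, user units are millimetres directly. The only transform is the Y-flip y_m = 240.9813 − y_svg.

Shape 1 is a line segment drawn with `<polyline>`. Its stroke #0000ff means score at S476, F2278. After flipping Y the toolpath is (68.5343,25.7028) → (203.1280,73.6349).

Shape 2 is a regular polygon drawn with `<polygon>`. Its stroke #0000ff means score at S476, F2278. After flipping Y the toolpath is (122.5389,71.6208) → (131.8287,59.4572) → (119.6651,50.1674) → (110.3753,62.3310) → (122.5389,71.6208), returning to the start.

Shape 3 is a regular polygon drawn with `<polygon>`. Its stroke #0000ff means score at S476, F2278. After flipping Y the toolpath is (31.5777,205.8010) → (40.4012,201.8501) → (43.8465,192.8172) → (39.8956,183.9937) → (30.8627,180.5484) → (22.0392,184.4993) → (18.5939,193.5322) → (22.5448,202.3557) → (31.5777,205.8010), returning to the start.

Shape 4 is a regular polygon drawn with `<polygon>`. Its stroke #0000ff means score at S476, F2278. After flipping Y the toolpath is (240.0487,65.3646) → (239.0761,56.8357) → (230.6641,55.1252) → (226.4378,62.5968) → (232.2378,68.9252) → (240.0487,65.3646), returning to the start.

Shape 5 is a closed polygon drawn with `<path>`. Its stroke #0000ff means score at S476, F2278. After flipping Y the toolpath is (256.7376,22.6159) → (101.4530,60.8057) → (12.4711,176.4590) → (89.5910,107.8504) → (256.7376,22.6159), returning to the start.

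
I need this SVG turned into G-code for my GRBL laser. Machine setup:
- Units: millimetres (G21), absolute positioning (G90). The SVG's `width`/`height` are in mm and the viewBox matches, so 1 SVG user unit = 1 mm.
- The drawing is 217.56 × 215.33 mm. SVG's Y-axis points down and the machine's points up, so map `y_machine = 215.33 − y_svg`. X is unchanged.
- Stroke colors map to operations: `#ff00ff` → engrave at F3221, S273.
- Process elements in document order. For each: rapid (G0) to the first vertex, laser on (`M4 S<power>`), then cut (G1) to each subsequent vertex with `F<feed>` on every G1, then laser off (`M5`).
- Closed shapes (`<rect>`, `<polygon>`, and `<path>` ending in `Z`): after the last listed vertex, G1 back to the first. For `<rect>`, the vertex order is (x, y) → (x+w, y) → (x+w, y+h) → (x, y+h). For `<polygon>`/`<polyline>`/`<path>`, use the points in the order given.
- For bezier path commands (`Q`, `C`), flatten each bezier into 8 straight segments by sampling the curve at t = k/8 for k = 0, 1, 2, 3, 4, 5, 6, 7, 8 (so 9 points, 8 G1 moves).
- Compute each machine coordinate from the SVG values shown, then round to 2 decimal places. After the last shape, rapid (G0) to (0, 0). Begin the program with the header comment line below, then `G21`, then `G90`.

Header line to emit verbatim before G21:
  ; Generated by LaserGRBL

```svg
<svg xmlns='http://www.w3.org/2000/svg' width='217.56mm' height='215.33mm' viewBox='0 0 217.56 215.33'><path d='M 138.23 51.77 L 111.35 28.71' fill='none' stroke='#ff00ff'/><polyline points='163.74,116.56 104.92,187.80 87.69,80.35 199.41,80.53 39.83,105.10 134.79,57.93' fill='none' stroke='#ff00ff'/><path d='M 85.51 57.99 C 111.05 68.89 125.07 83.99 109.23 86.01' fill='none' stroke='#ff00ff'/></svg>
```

1 u = 1 mm; y_m = 215.33 − y.

[1] `<path>` line segment, #ff00ff→engrave S273 F3221: (138.23,163.56) → (111.35,186.62)

[2] `<polyline>` open polyline, #ff00ff→engrave S273 F3221: (163.74,98.77) → (104.92,27.53) → (87.69,134.98) → (199.41,134.80) → (39.83,110.23) → (134.79,157.40)

[3] `<path>` cubic bezier, #ff00ff→engrave S273 F3221: (85.51,157.34) → (94.51,153.09) → (102.22,148.65) → (108.42,144.22) → (112.89,140.00) → (115.42,136.20) → (115.80,133.02) → (113.81,130.66) → (109.23,129.32)

; Generated by LaserGRBL
G21
G90
G0 X138.23 Y163.56
M4 S273
G1 X111.35 Y186.62 F3221
M5
G0 X163.74 Y98.77
M4 S273
G1 X104.92 Y27.53 F3221
G1 X87.69 Y134.98 F3221
G1 X199.41 Y134.80 F3221
G1 X39.83 Y110.23 F3221
G1 X134.79 Y157.40 F3221
M5
G0 X85.51 Y157.34
M4 S273
G1 X94.51 Y153.09 F3221
G1 X102.22 Y148.65 F3221
G1 X108.42 Y144.22 F3221
G1 X112.89 Y140.00 F3221
G1 X115.42 Y136.20 F3221
G1 X115.80 Y133.02 F3221
G1 X113.81 Y130.66 F3221
G1 X109.23 Y129.32 F3221
M5
G0 X0.00 Y0.00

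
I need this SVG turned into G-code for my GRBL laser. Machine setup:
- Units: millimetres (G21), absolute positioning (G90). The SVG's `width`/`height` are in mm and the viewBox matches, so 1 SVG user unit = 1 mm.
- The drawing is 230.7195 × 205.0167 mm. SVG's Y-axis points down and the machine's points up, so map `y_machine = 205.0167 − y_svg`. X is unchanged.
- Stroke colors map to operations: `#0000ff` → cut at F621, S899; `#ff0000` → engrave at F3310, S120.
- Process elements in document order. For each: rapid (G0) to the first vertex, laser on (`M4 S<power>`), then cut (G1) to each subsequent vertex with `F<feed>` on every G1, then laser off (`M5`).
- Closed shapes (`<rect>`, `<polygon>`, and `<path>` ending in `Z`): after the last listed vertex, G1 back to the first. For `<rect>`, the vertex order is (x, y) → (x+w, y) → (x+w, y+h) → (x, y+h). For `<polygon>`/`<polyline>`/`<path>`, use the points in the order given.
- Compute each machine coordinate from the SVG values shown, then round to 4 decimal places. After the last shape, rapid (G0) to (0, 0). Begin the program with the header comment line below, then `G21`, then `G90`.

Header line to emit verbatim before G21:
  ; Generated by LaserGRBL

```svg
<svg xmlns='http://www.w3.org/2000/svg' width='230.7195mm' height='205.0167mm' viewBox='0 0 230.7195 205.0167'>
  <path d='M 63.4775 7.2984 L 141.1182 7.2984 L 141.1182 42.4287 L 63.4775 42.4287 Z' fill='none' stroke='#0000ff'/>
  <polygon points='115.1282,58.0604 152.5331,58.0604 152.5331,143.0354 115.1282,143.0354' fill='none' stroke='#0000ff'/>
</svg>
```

; Generated by LaserGRBL
G21
G90
G0 X63.4775 Y197.7183
M4 S899
G1 X141.1182 Y197.7183 F621
G1 X141.1182 Y162.5880 F621
G1 X63.4775 Y162.5880 F621
G1 X63.4775 Y197.7183 F621
M5
G0 X115.1282 Y146.9563
M4 S899
G1 X152.5331 Y146.9563 F621
G1 X152.5331 Y61.9813 F621
G1 X115.1282 Y61.9813 F621
G1 X115.1282 Y146.9563 F621
M5
G0 X0.0000 Y0.0000

1 u = 1 mm; y_m = 205.0167 − y.

[1] `<path>` rectangle, #0000ff→cut S899 F621: (63.4775,197.7183) → (141.1182,197.7183) → (141.1182,162.5880) → (63.4775,162.5880) → (63.4775,197.7183) (closed)

[2] `<polygon>` rectangle, #0000ff→cut S899 F621: (115.1282,146.9563) → (152.5331,146.9563) → (152.5331,61.9813) → (115.1282,61.9813) → (115.1282,146.9563) (closed)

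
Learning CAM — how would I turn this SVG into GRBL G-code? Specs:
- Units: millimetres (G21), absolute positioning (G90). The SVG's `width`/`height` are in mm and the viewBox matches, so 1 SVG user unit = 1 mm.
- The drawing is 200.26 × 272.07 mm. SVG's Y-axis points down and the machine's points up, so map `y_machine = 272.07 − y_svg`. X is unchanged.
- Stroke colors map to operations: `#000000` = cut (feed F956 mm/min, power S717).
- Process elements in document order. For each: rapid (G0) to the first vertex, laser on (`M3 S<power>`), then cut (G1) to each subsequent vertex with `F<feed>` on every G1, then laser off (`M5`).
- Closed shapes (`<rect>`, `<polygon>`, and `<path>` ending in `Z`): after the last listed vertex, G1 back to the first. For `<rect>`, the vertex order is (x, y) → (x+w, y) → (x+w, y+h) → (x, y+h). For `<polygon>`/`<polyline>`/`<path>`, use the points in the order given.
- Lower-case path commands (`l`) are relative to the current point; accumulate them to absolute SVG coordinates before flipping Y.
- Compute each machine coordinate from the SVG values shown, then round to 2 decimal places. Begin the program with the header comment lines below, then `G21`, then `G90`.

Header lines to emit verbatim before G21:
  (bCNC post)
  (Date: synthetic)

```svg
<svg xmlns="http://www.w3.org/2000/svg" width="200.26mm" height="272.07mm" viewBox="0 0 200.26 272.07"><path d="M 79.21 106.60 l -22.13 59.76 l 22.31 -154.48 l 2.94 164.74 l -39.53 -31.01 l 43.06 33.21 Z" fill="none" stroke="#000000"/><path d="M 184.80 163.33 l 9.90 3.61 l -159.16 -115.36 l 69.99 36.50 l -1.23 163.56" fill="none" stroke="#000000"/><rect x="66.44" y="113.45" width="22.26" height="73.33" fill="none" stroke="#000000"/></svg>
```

(bCNC post)
(Date: synthetic)
G21
G90
G0 X79.21 Y165.47
M3 S717
G1 X57.08 Y105.71 F956
G1 X79.39 Y260.19 F956
G1 X82.33 Y95.45 F956
G1 X42.80 Y126.46 F956
G1 X85.86 Y93.25 F956
G1 X79.21 Y165.47 F956
M5
G0 X184.80 Y108.74
M3 S717
G1 X194.70 Y105.13 F956
G1 X35.54 Y220.49 F956
G1 X105.53 Y183.99 F956
G1 X104.30 Y20.43 F956
M5
G0 X66.44 Y158.62
M3 S717
G1 X88.70 Y158.62 F956
G1 X88.70 Y85.29 F956
G1 X66.44 Y85.29 F956
G1 X66.44 Y158.62 F956
M5

viewBox `0 0 200.26 272.07` with mm width/height → 1 unit = 1 mm. Flip: y_m = 272.07 − y_svg.

**Shape 1** — `<path>` closed polygon, stroke `#000000` → cut (S717, F956). Machine vertices: (79.21,165.47) → (57.08,105.71) → (79.39,260.19) → (82.33,95.45) → (42.80,126.46) → (85.86,93.25) → (79.21,165.47). Closed: final G1 returns to the first vertex.

**Shape 2** — `<path>` open polyline, stroke `#000000` → cut (S717, F956). Machine vertices: (184.80,108.74) → (194.70,105.13) → (35.54,220.49) → (105.53,183.99) → (104.30,20.43). Open path.

**Shape 3** — `<rect>` rectangle, stroke `#000000` → cut (S717, F956). Machine vertices: (66.44,158.62) → (88.70,158.62) → (88.70,85.29) → (66.44,85.29) → (66.44,158.62). Closed: final G1 returns to the first vertex.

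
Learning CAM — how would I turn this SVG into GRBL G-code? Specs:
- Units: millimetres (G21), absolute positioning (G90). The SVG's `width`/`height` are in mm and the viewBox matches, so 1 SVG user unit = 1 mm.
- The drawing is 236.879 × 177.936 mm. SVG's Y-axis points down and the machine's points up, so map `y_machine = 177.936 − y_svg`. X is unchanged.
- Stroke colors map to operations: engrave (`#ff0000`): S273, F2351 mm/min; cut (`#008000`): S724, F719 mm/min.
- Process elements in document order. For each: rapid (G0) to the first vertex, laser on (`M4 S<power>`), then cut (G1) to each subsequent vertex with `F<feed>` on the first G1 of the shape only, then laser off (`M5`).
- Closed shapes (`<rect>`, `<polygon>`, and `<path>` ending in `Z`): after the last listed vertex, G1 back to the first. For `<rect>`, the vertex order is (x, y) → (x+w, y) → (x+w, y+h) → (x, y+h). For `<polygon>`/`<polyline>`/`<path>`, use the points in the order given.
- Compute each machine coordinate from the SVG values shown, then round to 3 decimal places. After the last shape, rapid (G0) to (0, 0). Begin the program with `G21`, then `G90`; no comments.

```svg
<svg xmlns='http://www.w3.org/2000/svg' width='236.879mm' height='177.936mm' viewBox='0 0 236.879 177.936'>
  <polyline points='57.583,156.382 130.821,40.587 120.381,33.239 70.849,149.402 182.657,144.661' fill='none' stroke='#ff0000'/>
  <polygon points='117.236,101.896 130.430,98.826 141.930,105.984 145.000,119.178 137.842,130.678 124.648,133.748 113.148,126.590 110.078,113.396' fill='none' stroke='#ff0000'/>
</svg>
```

Since the viewBox matches the mm dimensions, user units are millimetres directly. The only transform is the Y-flip y_m = 177.936 − y_svg.

Shape 1 is a open polyline drawn with `<polyline>`. Its stroke #ff0000 means engrave at S273, F2351. After flipping Y the toolpath is (57.583,21.554) → (130.821,137.349) → (120.381,144.697) → (70.849,28.534) → (182.657,33.275).

Shape 2 is a regular polygon drawn with `<polygon>`. Its stroke #ff0000 means engrave at S273, F2351. After flipping Y the toolpath is (117.236,76.040) → (130.430,79.110) → (141.930,71.952) → (145.000,58.758) → (137.842,47.258) → (124.648,44.188) → (113.148,51.346) → (110.078,64.540) → (117.236,76.040), returning to the start.

G21
G90
G0 X57.583 Y21.554
M4 S273
G1 X130.821 Y137.349 F2351
G1 X120.381 Y144.697
G1 X70.849 Y28.534
G1 X182.657 Y33.275
M5
G0 X117.236 Y76.040
M4 S273
G1 X130.430 Y79.110 F2351
G1 X141.930 Y71.952
G1 X145.000 Y58.758
G1 X137.842 Y47.258
G1 X124.648 Y44.188
G1 X113.148 Y51.346
G1 X110.078 Y64.540
G1 X117.236 Y76.040
M5
G0 X0.000 Y0.000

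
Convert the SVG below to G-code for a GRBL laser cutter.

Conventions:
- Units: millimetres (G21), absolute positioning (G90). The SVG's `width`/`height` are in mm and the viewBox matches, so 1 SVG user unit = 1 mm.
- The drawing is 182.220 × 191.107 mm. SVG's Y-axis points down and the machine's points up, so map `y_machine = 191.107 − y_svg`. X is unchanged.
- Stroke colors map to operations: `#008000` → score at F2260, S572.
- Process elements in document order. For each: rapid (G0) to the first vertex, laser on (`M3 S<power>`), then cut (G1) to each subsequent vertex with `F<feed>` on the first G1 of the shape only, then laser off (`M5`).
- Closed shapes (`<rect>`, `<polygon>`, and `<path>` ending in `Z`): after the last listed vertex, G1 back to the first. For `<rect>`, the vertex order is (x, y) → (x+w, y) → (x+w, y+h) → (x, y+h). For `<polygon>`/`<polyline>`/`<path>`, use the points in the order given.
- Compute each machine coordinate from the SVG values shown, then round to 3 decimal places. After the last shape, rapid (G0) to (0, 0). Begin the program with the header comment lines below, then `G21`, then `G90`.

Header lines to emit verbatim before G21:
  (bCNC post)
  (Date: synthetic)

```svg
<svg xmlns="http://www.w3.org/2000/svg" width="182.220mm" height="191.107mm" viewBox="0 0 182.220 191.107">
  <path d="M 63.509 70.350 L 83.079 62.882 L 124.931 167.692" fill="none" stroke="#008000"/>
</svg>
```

viewBox `0 0 182.220 191.107` with mm width/height → 1 unit = 1 mm. Flip: y_m = 191.107 − y_svg.

**Shape 1** — `<path>` open polyline, stroke `#008000` → score (S572, F2260). Machine vertices: (63.509,120.757) → (83.079,128.225) → (124.931,23.415). Open path.

(bCNC post)
(Date: synthetic)
G21
G90
G0 X63.509 Y120.757
M3 S572
G1 X83.079 Y128.225 F2260
G1 X124.931 Y23.415
M5
G0 X0.000 Y0.000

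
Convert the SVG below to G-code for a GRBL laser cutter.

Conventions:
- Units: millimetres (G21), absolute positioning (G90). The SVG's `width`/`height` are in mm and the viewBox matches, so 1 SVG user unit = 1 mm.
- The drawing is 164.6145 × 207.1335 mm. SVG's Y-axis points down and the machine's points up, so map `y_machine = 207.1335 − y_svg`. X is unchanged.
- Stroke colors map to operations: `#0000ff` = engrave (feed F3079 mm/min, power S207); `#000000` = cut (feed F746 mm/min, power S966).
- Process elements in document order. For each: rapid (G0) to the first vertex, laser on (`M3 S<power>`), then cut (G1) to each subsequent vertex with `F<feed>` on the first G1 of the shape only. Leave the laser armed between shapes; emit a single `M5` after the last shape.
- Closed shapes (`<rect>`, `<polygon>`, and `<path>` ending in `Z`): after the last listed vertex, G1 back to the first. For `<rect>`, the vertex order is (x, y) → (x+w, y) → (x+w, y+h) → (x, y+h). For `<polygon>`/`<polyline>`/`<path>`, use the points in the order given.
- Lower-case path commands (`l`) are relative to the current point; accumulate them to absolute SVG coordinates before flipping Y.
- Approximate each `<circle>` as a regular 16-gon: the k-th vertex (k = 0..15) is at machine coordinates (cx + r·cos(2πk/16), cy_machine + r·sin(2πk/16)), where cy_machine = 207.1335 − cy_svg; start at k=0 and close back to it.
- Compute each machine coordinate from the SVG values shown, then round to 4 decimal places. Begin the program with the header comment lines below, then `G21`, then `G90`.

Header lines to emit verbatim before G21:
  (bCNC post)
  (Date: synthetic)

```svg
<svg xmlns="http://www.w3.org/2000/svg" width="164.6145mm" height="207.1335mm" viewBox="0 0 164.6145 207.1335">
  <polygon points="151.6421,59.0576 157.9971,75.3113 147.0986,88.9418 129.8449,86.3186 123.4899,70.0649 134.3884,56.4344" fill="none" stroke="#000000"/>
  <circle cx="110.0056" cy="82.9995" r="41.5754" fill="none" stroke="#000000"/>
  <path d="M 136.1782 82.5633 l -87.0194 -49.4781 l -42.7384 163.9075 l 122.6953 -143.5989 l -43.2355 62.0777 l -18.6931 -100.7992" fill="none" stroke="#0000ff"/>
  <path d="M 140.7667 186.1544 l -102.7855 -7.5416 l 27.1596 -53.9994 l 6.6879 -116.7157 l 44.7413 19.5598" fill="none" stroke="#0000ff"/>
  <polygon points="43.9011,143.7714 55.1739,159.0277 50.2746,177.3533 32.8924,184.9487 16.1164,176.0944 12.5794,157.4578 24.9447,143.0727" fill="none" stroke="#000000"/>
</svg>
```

(bCNC post)
(Date: synthetic)
G21
G90
G0 X151.6421 Y148.0759
M3 S966
G1 X157.9971 Y131.8222 F746
G1 X147.0986 Y118.1917
G1 X129.8449 Y120.8149
G1 X123.4899 Y137.0686
G1 X134.3884 Y150.6991
G1 X151.6421 Y148.0759
G0 X151.5810 Y124.1340
M3 S966
G1 X148.4163 Y140.0442 F746
G1 X139.4038 Y153.5322
G1 X125.9158 Y162.5447
G1 X110.0056 Y165.7094
G1 X94.0954 Y162.5447
G1 X80.6074 Y153.5322
G1 X71.5949 Y140.0442
G1 X68.4302 Y124.1340
G1 X71.5949 Y108.2238
G1 X80.6074 Y94.7358
G1 X94.0954 Y85.7233
G1 X110.0056 Y82.5586
G1 X125.9158 Y85.7233
G1 X139.4038 Y94.7358
G1 X148.4163 Y108.2238
G1 X151.5810 Y124.1340
G0 X136.1782 Y124.5702
M3 S207
G1 X49.1588 Y174.0483 F3079
G1 X6.4204 Y10.1408
G1 X129.1157 Y153.7397
G1 X85.8802 Y91.6620
G1 X67.1871 Y192.4612
G0 X140.7667 Y20.9791
M3 S207
G1 X37.9812 Y28.5207 F3079
G1 X65.1408 Y82.5201
G1 X71.8287 Y199.2358
G1 X116.5700 Y179.6760
G0 X43.9011 Y63.3621
M3 S966
G1 X55.1739 Y48.1058 F746
G1 X50.2746 Y29.7802
G1 X32.8924 Y22.1848
G1 X16.1164 Y31.0391
G1 X12.5794 Y49.6757
G1 X24.9447 Y64.0608
G1 X43.9011 Y63.3621
M5

Since the viewBox matches the mm dimensions, user units are millimetres directly. The only transform is the Y-flip y_m = 207.1335 − y_svg.

Shape 1 is a regular polygon drawn with `<polygon>`. Its stroke #000000 means cut at S966, F746. After flipping Y the toolpath is (151.6421,148.0759) → (157.9971,131.8222) → (147.0986,118.1917) → (129.8449,120.8149) → (123.4899,137.0686) → (134.3884,150.6991) → (151.6421,148.0759), returning to the start.

Shape 2 is a circle drawn with `<circle>`. Its stroke #000000 means cut at S966, F746. After flipping Y the toolpath is (151.5810,124.1340) → (148.4163,140.0442) → (139.4038,153.5322) → (125.9158,162.5447) → (110.0056,165.7094) → (94.0954,162.5447) → (80.6074,153.5322) → (71.5949,140.0442) → (68.4302,124.1340) → (71.5949,108.2238) → (80.6074,94.7358) → (94.0954,85.7233) → (110.0056,82.5586) → (125.9158,85.7233) → (139.4038,94.7358) → (148.4163,108.2238) → (151.5810,124.1340), returning to the start.

Shape 3 is a open polyline drawn with `<path>`. Its stroke #0000ff means engrave at S207, F3079. After flipping Y the toolpath is (136.1782,124.5702) → (49.1588,174.0483) → (6.4204,10.1408) → (129.1157,153.7397) → (85.8802,91.6620) → (67.1871,192.4612).

Shape 4 is a open polyline drawn with `<path>`. Its stroke #0000ff means engrave at S207, F3079. After flipping Y the toolpath is (140.7667,20.9791) → (37.9812,28.5207) → (65.1408,82.5201) → (71.8287,199.2358) → (116.5700,179.6760).

Shape 5 is a regular polygon drawn with `<polygon>`. Its stroke #000000 means cut at S966, F746. After flipping Y the toolpath is (43.9011,63.3621) → (55.1739,48.1058) → (50.2746,29.7802) → (32.8924,22.1848) → (16.1164,31.0391) → (12.5794,49.6757) → (24.9447,64.0608) → (43.9011,63.3621), returning to the start.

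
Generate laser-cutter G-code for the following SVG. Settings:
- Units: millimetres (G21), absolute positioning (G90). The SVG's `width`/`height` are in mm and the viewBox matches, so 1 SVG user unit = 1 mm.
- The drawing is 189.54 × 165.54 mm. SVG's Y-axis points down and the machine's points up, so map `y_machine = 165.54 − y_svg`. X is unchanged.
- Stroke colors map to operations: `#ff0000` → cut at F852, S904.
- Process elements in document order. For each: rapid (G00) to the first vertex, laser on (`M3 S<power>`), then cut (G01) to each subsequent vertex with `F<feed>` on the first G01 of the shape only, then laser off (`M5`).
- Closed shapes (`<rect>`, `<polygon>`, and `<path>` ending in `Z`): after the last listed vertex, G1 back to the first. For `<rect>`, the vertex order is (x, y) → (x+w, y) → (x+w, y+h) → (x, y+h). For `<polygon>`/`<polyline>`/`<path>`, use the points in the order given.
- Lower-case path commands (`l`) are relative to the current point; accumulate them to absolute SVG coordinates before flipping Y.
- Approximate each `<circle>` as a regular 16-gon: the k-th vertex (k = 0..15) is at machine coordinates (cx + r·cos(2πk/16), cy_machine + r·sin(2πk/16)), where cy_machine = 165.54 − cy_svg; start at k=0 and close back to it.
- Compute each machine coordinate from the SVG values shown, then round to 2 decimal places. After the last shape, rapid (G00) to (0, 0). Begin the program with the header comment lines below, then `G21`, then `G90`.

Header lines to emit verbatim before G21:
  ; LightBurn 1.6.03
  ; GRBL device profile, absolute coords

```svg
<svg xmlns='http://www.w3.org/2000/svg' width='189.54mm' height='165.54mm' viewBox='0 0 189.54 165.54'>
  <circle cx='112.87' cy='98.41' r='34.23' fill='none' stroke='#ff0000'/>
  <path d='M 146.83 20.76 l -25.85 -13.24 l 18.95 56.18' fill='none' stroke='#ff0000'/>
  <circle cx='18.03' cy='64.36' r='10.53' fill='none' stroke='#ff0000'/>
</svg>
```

; LightBurn 1.6.03
; GRBL device profile, absolute coords
G21
G90
G00 X147.10 Y67.13
M3 S904
G01 X144.49 Y80.23 F852
G01 X137.07 Y91.33
G01 X125.97 Y98.75
G01 X112.87 Y101.36
G01 X99.77 Y98.75
G01 X88.67 Y91.33
G01 X81.25 Y80.23
G01 X78.64 Y67.13
G01 X81.25 Y54.03
G01 X88.67 Y42.93
G01 X99.77 Y35.51
G01 X112.87 Y32.90
G01 X125.97 Y35.51
G01 X137.07 Y42.93
G01 X144.49 Y54.03
G01 X147.10 Y67.13
M5
G00 X146.83 Y144.78
M3 S904
G01 X120.98 Y158.02 F852
G01 X139.93 Y101.84
M5
G00 X28.56 Y101.18
M3 S904
G01 X27.76 Y105.21 F852
G01 X25.48 Y108.63
G01 X22.06 Y110.91
G01 X18.03 Y111.71
G01 X14.00 Y110.91
G01 X10.58 Y108.63
G01 X8.30 Y105.21
G01 X7.50 Y101.18
G01 X8.30 Y97.15
G01 X10.58 Y93.73
G01 X14.00 Y91.45
G01 X18.03 Y90.65
G01 X22.06 Y91.45
G01 X25.48 Y93.73
G01 X27.76 Y97.15
G01 X28.56 Y101.18
M5
G00 X0.00 Y0.00

viewBox `0 0 189.54 165.54` with mm width/height → 1 unit = 1 mm. Flip: y_m = 165.54 − y_svg.

**Shape 1** — `<circle>` circle, stroke `#ff0000` → cut (S904, F852). Machine vertices: (147.10,67.13) → (144.49,80.23) → (137.07,91.33) → (125.97,98.75) → (112.87,101.36) → (99.77,98.75) → (88.67,91.33) → (81.25,80.23) → (78.64,67.13) → (81.25,54.03) → (88.67,42.93) → (99.77,35.51) → (112.87,32.90) → (125.97,35.51) → (137.07,42.93) → (144.49,54.03) → (147.10,67.13). Closed: final G1 returns to the first vertex.

**Shape 2** — `<path>` open polyline, stroke `#ff0000` → cut (S904, F852). Machine vertices: (146.83,144.78) → (120.98,158.02) → (139.93,101.84). Open path.

**Shape 3** — `<circle>` circle, stroke `#ff0000` → cut (S904, F852). Machine vertices: (28.56,101.18) → (27.76,105.21) → (25.48,108.63) → (22.06,110.91) → (18.03,111.71) → (14.00,110.91) → (10.58,108.63) → (8.30,105.21) → (7.50,101.18) → (8.30,97.15) → (10.58,93.73) → (14.00,91.45) → (18.03,90.65) → (22.06,91.45) → (25.48,93.73) → (27.76,97.15) → (28.56,101.18). Closed: final G1 returns to the first vertex.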